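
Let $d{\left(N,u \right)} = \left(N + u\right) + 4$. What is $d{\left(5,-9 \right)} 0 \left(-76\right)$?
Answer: $0$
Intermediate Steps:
$d{\left(N,u \right)} = 4 + N + u$
$d{\left(5,-9 \right)} 0 \left(-76\right) = \left(4 + 5 - 9\right) 0 \left(-76\right) = 0 \cdot 0 \left(-76\right) = 0 \left(-76\right) = 0$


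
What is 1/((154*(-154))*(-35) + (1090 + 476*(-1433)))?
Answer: 1/149042 ≈ 6.7095e-6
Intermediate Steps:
1/((154*(-154))*(-35) + (1090 + 476*(-1433))) = 1/(-23716*(-35) + (1090 - 682108)) = 1/(830060 - 681018) = 1/149042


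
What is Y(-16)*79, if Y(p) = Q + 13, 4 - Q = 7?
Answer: 790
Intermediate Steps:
Q = -3 (Q = 4 - 1*7 = 4 - 7 = -3)
Y(p) = 10 (Y(p) = -3 + 13 = 10)
Y(-16)*79 = 10*79 = 790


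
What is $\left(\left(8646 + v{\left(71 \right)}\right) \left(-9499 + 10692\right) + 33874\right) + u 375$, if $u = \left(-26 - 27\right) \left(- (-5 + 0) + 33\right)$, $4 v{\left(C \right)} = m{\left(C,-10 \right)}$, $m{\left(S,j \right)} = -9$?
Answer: $\frac{38362471}{4} \approx 9.5906 \cdot 10^{6}$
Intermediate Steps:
$v{\left(C \right)} = - \frac{9}{4}$ ($v{\left(C \right)} = \frac{1}{4} \left(-9\right) = - \frac{9}{4}$)
$u = -2014$ ($u = - 53 \left(\left(-1\right) \left(-5\right) + 33\right) = - 53 \left(5 + 33\right) = \left(-53\right) 38 = -2014$)
$\left(\left(8646 + v{\left(71 \right)}\right) \left(-9499 + 10692\right) + 33874\right) + u 375 = \left(\left(8646 - \frac{9}{4}\right) \left(-9499 + 10692\right) + 33874\right) - 755250 = \left(\frac{34575}{4} \cdot 1193 + 33874\right) - 755250 = \left(\frac{41247975}{4} + 33874\right) - 755250 = \frac{41383471}{4} - 755250 = \frac{38362471}{4}$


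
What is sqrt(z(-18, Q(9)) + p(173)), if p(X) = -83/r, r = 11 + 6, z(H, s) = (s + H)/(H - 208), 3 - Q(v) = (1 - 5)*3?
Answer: I*sqrt(71872294)/3842 ≈ 2.2066*I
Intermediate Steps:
Q(v) = 15 (Q(v) = 3 - (1 - 5)*3 = 3 - (-4)*3 = 3 - 1*(-12) = 3 + 12 = 15)
z(H, s) = (H + s)/(-208 + H)
r = 17
p(X) = -83/17
sqrt(z(-18, Q(9)) + p(173)) = sqrt((-18 + 15)/(-208 - 18) - 83/17) = sqrt(-3/(-226) - 83/17) = sqrt(-1/226*(-3) - 83/17) = sqrt(3/226 - 83/17) = sqrt(-18707/3842) = I*sqrt(71872294)/3842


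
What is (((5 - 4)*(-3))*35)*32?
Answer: -3360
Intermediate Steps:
(((5 - 4)*(-3))*35)*32 = ((1*(-3))*35)*32 = -3*35*32 = -105*32 = -3360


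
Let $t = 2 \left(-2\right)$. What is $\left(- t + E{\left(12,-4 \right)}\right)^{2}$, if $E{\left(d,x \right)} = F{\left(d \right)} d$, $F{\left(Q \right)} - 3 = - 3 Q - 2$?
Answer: $173056$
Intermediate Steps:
$t = -4$
$F{\left(Q \right)} = 1 - 3 Q$ ($F{\left(Q \right)} = 3 - \left(2 + 3 Q\right) = 1 - 3 Q$)
$E{\left(d,x \right)} = d \left(1 - 3 d\right)$ ($E{\left(d,x \right)} = \left(1 - 3 d\right) d = d \left(1 - 3 d\right)$)
$\left(- t + E{\left(12,-4 \right)}\right)^{2} = \left(\left(-1\right) \left(-4\right) + 12 \left(1 - 36\right)\right)^{2} = \left(4 + 12 \left(1 - 36\right)\right)^{2} = \left(4 + 12 \left(-35\right)\right)^{2} = \left(4 - 420\right)^{2} = \left(-416\right)^{2} = 173056$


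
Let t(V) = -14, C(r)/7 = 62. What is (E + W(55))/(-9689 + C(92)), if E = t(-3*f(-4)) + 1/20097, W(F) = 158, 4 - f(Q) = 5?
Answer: -2893969/185997735 ≈ -0.015559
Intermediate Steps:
f(Q) = -1 (f(Q) = 4 - 1*5 = 4 - 5 = -1)
C(r) = 434 (C(r) = 7*62 = 434)
E = -281357/20097 (E = -14 + 1/20097 = -281357/20097 ≈ -14.000)
(E + W(55))/(-9689 + C(92)) = (-281357/20097 + 158)/(-9689 + 434) = (2893969/20097)/(-9255) = (2893969/20097)*(-1/9255) = -2893969/185997735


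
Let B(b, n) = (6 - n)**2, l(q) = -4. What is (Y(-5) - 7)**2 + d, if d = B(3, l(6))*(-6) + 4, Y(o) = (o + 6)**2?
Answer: -560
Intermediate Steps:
Y(o) = (6 + o)**2
d = -596 (d = (-6 - 4)**2*(-6) + 4 = (-10)**2*(-6) + 4 = 100*(-6) + 4 = -600 + 4 = -596)
(Y(-5) - 7)**2 + d = ((6 - 5)**2 - 7)**2 - 596 = (1**2 - 7)**2 - 596 = (1 - 7)**2 - 596 = (-6)**2 - 596 = 36 - 596 = -560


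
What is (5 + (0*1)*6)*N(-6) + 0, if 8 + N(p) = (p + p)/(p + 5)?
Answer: 20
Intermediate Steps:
N(p) = -8 + 2*p/(5 + p) (N(p) = -8 + (p + p)/(p + 5) = -8 + (2*p)/(5 + p) = -8 + 2*p/(5 + p))
(5 + (0*1)*6)*N(-6) + 0 = (5 + (0*1)*6)*(2*(-20 - 3*(-6))/(5 - 6)) + 0 = (5 + 0*6)*(2*(-20 + 18)/(-1)) + 0 = (5 + 0)*(2*(-1)*(-2)) + 0 = 5*4 + 0 = 20 + 0 = 20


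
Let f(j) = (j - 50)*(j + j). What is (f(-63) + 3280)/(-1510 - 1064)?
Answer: -8759/1287 ≈ -6.8057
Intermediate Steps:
f(j) = 2*j*(-50 + j) (f(j) = (-50 + j)*(2*j) = 2*j*(-50 + j))
(f(-63) + 3280)/(-1510 - 1064) = (2*(-63)*(-50 - 63) + 3280)/(-1510 - 1064) = (2*(-63)*(-113) + 3280)/(-2574) = (14238 + 3280)*(-1/2574) = 17518*(-1/2574) = -8759/1287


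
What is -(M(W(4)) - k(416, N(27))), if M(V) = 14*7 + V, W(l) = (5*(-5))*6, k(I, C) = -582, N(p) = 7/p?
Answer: -530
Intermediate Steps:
W(l) = -150 (W(l) = -25*6 = -150)
M(V) = 98 + V
-(M(W(4)) - k(416, N(27))) = -((98 - 150) - 1*(-582)) = -(-52 + 582) = -1*530 = -530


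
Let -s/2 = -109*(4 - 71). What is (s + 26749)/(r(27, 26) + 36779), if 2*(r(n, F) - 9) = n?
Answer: 24286/73603 ≈ 0.32996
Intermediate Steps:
r(n, F) = 9 + n/2
s = -14606 (s = -(-218)*(4 - 71) = -(-218)*(-67) = -2*7303 = -14606)
(s + 26749)/(r(27, 26) + 36779) = (-14606 + 26749)/((9 + (½)*27) + 36779) = 12143/((9 + 27/2) + 36779) = 12143/(45/2 + 36779) = 12143/(73603/2) = 12143*(2/73603) = 24286/73603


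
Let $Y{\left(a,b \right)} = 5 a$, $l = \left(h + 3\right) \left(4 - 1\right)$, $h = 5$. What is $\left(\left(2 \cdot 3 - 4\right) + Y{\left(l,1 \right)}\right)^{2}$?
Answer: $14884$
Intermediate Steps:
$l = 24$ ($l = \left(5 + 3\right) \left(4 - 1\right) = 8 \cdot 3 = 24$)
$\left(\left(2 \cdot 3 - 4\right) + Y{\left(l,1 \right)}\right)^{2} = \left(\left(2 \cdot 3 - 4\right) + 5 \cdot 24\right)^{2} = \left(\left(6 - 4\right) + 120\right)^{2} = \left(2 + 120\right)^{2} = 122^{2} = 14884$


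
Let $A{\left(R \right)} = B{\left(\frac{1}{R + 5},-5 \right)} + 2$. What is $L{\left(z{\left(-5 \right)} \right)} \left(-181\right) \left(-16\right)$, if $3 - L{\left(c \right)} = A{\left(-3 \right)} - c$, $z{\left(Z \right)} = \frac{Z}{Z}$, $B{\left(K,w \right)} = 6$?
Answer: $-11584$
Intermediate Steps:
$A{\left(R \right)} = 8$ ($A{\left(R \right)} = 6 + 2 = 8$)
$z{\left(Z \right)} = 1$
$L{\left(c \right)} = -5 + c$ ($L{\left(c \right)} = 3 - \left(8 - c\right) = 3 + \left(-8 + c\right) = -5 + c$)
$L{\left(z{\left(-5 \right)} \right)} \left(-181\right) \left(-16\right) = \left(-5 + 1\right) \left(-181\right) \left(-16\right) = \left(-4\right) \left(-181\right) \left(-16\right) = 724 \left(-16\right) = -11584$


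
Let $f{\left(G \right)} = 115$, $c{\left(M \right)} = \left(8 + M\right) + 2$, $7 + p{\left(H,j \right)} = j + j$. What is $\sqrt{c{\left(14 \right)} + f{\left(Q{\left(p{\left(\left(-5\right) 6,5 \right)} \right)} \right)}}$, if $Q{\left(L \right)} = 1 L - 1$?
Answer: $\sqrt{139} \approx 11.79$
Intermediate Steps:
$p{\left(H,j \right)} = -7 + 2 j$ ($p{\left(H,j \right)} = -7 + \left(j + j\right) = -7 + 2 j$)
$Q{\left(L \right)} = -1 + L$ ($Q{\left(L \right)} = L - 1 = -1 + L$)
$c{\left(M \right)} = 10 + M$
$\sqrt{c{\left(14 \right)} + f{\left(Q{\left(p{\left(\left(-5\right) 6,5 \right)} \right)} \right)}} = \sqrt{\left(10 + 14\right) + 115} = \sqrt{24 + 115} = \sqrt{139}$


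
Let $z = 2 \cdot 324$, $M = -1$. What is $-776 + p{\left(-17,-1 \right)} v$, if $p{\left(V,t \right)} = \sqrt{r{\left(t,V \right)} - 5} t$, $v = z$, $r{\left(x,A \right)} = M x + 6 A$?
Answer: $-776 - 648 i \sqrt{106} \approx -776.0 - 6671.6 i$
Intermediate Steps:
$r{\left(x,A \right)} = - x + 6 A$
$z = 648$
$v = 648$
$p{\left(V,t \right)} = t \sqrt{-5 - t + 6 V}$ ($p{\left(V,t \right)} = \sqrt{\left(- t + 6 V\right) - 5} t = \sqrt{-5 - t + 6 V} t = t \sqrt{-5 - t + 6 V}$)
$-776 + p{\left(-17,-1 \right)} v = -776 + - \sqrt{-5 - -1 + 6 \left(-17\right)} 648 = -776 + - \sqrt{-5 + 1 - 102} \cdot 648 = -776 + - \sqrt{-106} \cdot 648 = -776 + - i \sqrt{106} \cdot 648 = -776 - 648 i \sqrt{106}$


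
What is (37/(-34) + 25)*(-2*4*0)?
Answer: 0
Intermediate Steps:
(37/(-34) + 25)*(-2*4*0) = (37*(-1/34) + 25)*(-8*0) = (-37/34 + 25)*0 = (813/34)*0 = 0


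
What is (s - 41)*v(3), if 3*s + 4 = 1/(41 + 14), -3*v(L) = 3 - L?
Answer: 0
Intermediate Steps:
v(L) = -1 + L/3 (v(L) = -(3 - L)/3 = -1 + L/3)
s = -73/55 (s = -4/3 + 1/(3*(41 + 14)) = -4/3 + (⅓)/55 = -4/3 + (⅓)*(1/55) = -4/3 + 1/165 = -73/55 ≈ -1.3273)
(s - 41)*v(3) = (-73/55 - 41)*(-1 + (⅓)*3) = -2328*(-1 + 1)/55 = -2328/55*0 = 0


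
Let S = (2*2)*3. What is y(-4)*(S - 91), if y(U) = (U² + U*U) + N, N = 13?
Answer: -3555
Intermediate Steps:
S = 12 (S = 4*3 = 12)
y(U) = 13 + 2*U² (y(U) = (U² + U*U) + 13 = (U² + U²) + 13 = 2*U² + 13 = 13 + 2*U²)
y(-4)*(S - 91) = (13 + 2*(-4)²)*(12 - 91) = (13 + 2*16)*(-79) = (13 + 32)*(-79) = 45*(-79) = -3555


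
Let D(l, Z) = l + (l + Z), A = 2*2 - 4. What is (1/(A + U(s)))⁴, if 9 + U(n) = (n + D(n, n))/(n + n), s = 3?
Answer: 1/2401 ≈ 0.00041649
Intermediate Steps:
A = 0 (A = 4 - 4 = 0)
D(l, Z) = Z + 2*l (D(l, Z) = l + (Z + l) = Z + 2*l)
U(n) = -7 (U(n) = -9 + (n + (n + 2*n))/(n + n) = -9 + (n + 3*n)/((2*n)) = -9 + (4*n)*(1/(2*n)) = -9 + 2 = -7)
(1/(A + U(s)))⁴ = (1/(0 - 7))⁴ = (1/(-7))⁴ = (-⅐)⁴ = 1/2401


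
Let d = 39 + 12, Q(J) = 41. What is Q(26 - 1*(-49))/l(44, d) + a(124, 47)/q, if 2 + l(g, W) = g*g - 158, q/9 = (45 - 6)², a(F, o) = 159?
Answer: 93737/2701296 ≈ 0.034701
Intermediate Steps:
q = 13689 (q = 9*(45 - 6)² = 9*39² = 9*1521 = 13689)
d = 51
l(g, W) = -160 + g² (l(g, W) = -2 + (g*g - 158) = -2 + (g² - 158) = -2 + (-158 + g²) = -160 + g²)
Q(26 - 1*(-49))/l(44, d) + a(124, 47)/q = 41/(-160 + 44²) + 159/13689 = 41/(-160 + 1936) + 159*(1/13689) = 41/1776 + 53/4563 = 93737/2701296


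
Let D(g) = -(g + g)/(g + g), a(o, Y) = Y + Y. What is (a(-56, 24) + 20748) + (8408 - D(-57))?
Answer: 29205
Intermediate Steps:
a(o, Y) = 2*Y
D(g) = -1 (D(g) = -2*g/(2*g) = -2*g*1/(2*g) = -1*1 = -1)
(a(-56, 24) + 20748) + (8408 - D(-57)) = (2*24 + 20748) + (8408 - 1*(-1)) = (48 + 20748) + (8408 + 1) = 20796 + 8409 = 29205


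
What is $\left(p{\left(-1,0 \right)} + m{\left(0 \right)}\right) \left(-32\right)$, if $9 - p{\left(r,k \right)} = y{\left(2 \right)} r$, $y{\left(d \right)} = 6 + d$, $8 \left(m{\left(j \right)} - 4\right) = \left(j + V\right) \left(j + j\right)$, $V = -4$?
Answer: $-672$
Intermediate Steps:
$m{\left(j \right)} = 4 + \frac{j \left(-4 + j\right)}{4}$ ($m{\left(j \right)} = 4 + \frac{\left(j - 4\right) \left(j + j\right)}{8} = 4 + \frac{\left(-4 + j\right) 2 j}{8} = 4 + \frac{2 j \left(-4 + j\right)}{8} = 4 + \frac{j \left(-4 + j\right)}{4}$)
$p{\left(r,k \right)} = 9 - 8 r$ ($p{\left(r,k \right)} = 9 - \left(6 + 2\right) r = 9 - 8 r$)
$\left(p{\left(-1,0 \right)} + m{\left(0 \right)}\right) \left(-32\right) = \left(\left(9 - -8\right) + \left(4 - 0 + \frac{0^{2}}{4}\right)\right) \left(-32\right) = \left(\left(9 + 8\right) + \left(4 + 0 + \frac{1}{4} \cdot 0\right)\right) \left(-32\right) = \left(17 + \left(4 + 0 + 0\right)\right) \left(-32\right) = \left(17 + 4\right) \left(-32\right) = 21 \left(-32\right) = -672$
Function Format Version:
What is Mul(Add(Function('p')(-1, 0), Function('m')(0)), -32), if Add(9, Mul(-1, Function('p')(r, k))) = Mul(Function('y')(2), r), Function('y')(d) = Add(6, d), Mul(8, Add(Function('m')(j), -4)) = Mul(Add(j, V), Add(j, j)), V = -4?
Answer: -672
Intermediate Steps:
Function('m')(j) = Add(4, Mul(Rational(1, 4), j, Add(-4, j))) (Function('m')(j) = Add(4, Mul(Rational(1, 8), Mul(Add(j, -4), Add(j, j)))) = Add(4, Mul(Rational(1, 8), Mul(Add(-4, j), Mul(2, j)))) = Add(4, Mul(Rational(1, 8), Mul(2, j, Add(-4, j)))) = Add(4, Mul(Rational(1, 4), j, Add(-4, j))))
Function('p')(r, k) = Add(9, Mul(-8, r)) (Function('p')(r, k) = Add(9, Mul(-1, Mul(Add(6, 2), r))) = Add(9, Mul(-1, Mul(8, r))) = Add(9, Mul(-8, r)))
Mul(Add(Function('p')(-1, 0), Function('m')(0)), -32) = Mul(Add(Add(9, Mul(-8, -1)), Add(4, Mul(-1, 0), Mul(Rational(1, 4), Pow(0, 2)))), -32) = Mul(Add(Add(9, 8), Add(4, 0, Mul(Rational(1, 4), 0))), -32) = Mul(Add(17, Add(4, 0, 0)), -32) = Mul(Add(17, 4), -32) = Mul(21, -32) = -672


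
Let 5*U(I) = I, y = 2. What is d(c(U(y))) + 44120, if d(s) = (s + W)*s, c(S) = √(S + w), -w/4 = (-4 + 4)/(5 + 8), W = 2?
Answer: 220602/5 + 2*√10/5 ≈ 44122.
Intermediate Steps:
U(I) = I/5
w = 0 (w = -4*(-4 + 4)/(5 + 8) = -0/13 = -4*0 = 0)
c(S) = √S (c(S) = √(S + 0) = √S)
d(s) = s*(2 + s) (d(s) = (s + 2)*s = (2 + s)*s = s*(2 + s))
d(c(U(y))) + 44120 = √((⅕)*2)*(2 + √((⅕)*2)) + 44120 = √(⅖)*(2 + √(⅖)) + 44120 = (√10/5)*(2 + √10/5) + 44120 = √10*(2 + √10/5)/5 + 44120 = 44120 + √10*(2 + √10/5)/5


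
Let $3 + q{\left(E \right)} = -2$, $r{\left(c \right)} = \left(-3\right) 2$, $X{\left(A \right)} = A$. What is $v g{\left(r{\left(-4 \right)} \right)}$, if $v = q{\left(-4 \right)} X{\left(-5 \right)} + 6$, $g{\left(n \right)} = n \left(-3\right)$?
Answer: $558$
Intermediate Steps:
$r{\left(c \right)} = -6$
$q{\left(E \right)} = -5$ ($q{\left(E \right)} = -3 - 2 = -5$)
$g{\left(n \right)} = - 3 n$
$v = 31$ ($v = \left(-5\right) \left(-5\right) + 6 = 25 + 6 = 31$)
$v g{\left(r{\left(-4 \right)} \right)} = 31 \left(\left(-3\right) \left(-6\right)\right) = 31 \cdot 18 = 558$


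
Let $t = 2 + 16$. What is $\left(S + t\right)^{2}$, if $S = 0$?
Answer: $324$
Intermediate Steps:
$t = 18$
$\left(S + t\right)^{2} = \left(0 + 18\right)^{2} = 18^{2} = 324$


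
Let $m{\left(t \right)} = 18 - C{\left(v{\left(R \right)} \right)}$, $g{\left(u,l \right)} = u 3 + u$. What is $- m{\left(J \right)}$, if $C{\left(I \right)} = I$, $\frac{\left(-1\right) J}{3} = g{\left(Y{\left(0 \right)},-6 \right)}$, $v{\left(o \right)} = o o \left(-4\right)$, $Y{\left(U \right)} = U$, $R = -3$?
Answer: $-54$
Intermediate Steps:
$v{\left(o \right)} = - 4 o^{2}$ ($v{\left(o \right)} = o^{2} \left(-4\right) = - 4 o^{2}$)
$g{\left(u,l \right)} = 4 u$ ($g{\left(u,l \right)} = 3 u + u = 4 u$)
$J = 0$ ($J = - 3 \cdot 4 \cdot 0 = \left(-3\right) 0 = 0$)
$m{\left(t \right)} = 54$ ($m{\left(t \right)} = 18 - - 4 \left(-3\right)^{2} = 18 - \left(-4\right) 9 = 18 - -36 = 18 + 36 = 54$)
$- m{\left(J \right)} = \left(-1\right) 54 = -54$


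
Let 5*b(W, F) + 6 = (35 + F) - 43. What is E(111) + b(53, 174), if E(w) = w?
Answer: 143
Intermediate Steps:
b(W, F) = -14/5 + F/5 (b(W, F) = -6/5 + ((35 + F) - 43)/5 = -6/5 + (-8 + F)/5 = -6/5 + (-8/5 + F/5) = -14/5 + F/5)
E(111) + b(53, 174) = 111 + (-14/5 + (1/5)*174) = 111 + (-14/5 + 174/5) = 111 + 32 = 143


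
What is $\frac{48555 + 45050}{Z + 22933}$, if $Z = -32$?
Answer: $\frac{93605}{22901} \approx 4.0874$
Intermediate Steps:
$\frac{48555 + 45050}{Z + 22933} = \frac{48555 + 45050}{-32 + 22933} = \frac{93605}{22901}$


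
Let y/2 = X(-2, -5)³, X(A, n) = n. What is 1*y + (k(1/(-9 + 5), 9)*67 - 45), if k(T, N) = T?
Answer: -1247/4 ≈ -311.75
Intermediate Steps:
y = -250 (y = 2*(-5)³ = 2*(-125) = -250)
1*y + (k(1/(-9 + 5), 9)*67 - 45) = 1*(-250) + (67/(-9 + 5) - 45) = -250 + (67/(-4) - 45) = -250 + (-¼*67 - 45) = -250 + (-67/4 - 45) = -250 - 247/4 = -1247/4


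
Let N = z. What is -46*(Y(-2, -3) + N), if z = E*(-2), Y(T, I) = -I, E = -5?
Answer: -598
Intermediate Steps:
z = 10 (z = -5*(-2) = 10)
N = 10
-46*(Y(-2, -3) + N) = -46*(-1*(-3) + 10) = -46*(3 + 10) = -46*13 = -598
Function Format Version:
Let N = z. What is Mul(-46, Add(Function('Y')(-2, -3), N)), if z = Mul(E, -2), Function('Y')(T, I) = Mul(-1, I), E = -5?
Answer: -598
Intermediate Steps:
z = 10 (z = Mul(-5, -2) = 10)
N = 10
Mul(-46, Add(Function('Y')(-2, -3), N)) = Mul(-46, Add(Mul(-1, -3), 10)) = Mul(-46, Add(3, 10)) = Mul(-46, 13) = -598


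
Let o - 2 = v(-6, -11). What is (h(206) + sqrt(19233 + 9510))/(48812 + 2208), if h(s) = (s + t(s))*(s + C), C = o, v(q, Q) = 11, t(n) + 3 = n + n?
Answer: 26937/10204 + sqrt(28743)/51020 ≈ 2.6432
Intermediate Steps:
t(n) = -3 + 2*n (t(n) = -3 + (n + n) = -3 + 2*n)
o = 13 (o = 2 + 11 = 13)
C = 13
h(s) = (-3 + 3*s)*(13 + s) (h(s) = (s + (-3 + 2*s))*(s + 13) = (-3 + 3*s)*(13 + s))
(h(206) + sqrt(19233 + 9510))/(48812 + 2208) = ((-39 + 3*206**2 + 36*206) + sqrt(19233 + 9510))/(48812 + 2208) = ((-39 + 3*42436 + 7416) + sqrt(28743))/51020 = ((-39 + 127308 + 7416) + sqrt(28743))*(1/51020) = (134685 + sqrt(28743))*(1/51020) = 26937/10204 + sqrt(28743)/51020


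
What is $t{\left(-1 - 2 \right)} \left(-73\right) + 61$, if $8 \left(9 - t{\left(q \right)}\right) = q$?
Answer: $- \frac{4987}{8} \approx -623.38$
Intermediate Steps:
$t{\left(q \right)} = 9 - \frac{q}{8}$
$t{\left(-1 - 2 \right)} \left(-73\right) + 61 = \left(9 - \frac{-1 - 2}{8}\right) \left(-73\right) + 61 = \left(9 - - \frac{3}{8}\right) \left(-73\right) + 61 = \left(9 + \frac{3}{8}\right) \left(-73\right) + 61 = \frac{75}{8} \left(-73\right) + 61 = - \frac{5475}{8} + 61 = - \frac{4987}{8}$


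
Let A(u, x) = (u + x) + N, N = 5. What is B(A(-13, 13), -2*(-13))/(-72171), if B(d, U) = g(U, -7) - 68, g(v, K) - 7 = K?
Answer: 68/72171 ≈ 0.00094221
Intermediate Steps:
g(v, K) = 7 + K
A(u, x) = 5 + u + x (A(u, x) = (u + x) + 5 = 5 + u + x)
B(d, U) = -68 (B(d, U) = (7 - 7) - 68 = 0 - 68 = -68)
B(A(-13, 13), -2*(-13))/(-72171) = -68/(-72171) = -68*(-1/72171) = 68/72171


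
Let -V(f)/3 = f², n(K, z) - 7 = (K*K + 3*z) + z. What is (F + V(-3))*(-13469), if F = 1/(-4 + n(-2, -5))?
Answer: 4741088/13 ≈ 3.6470e+5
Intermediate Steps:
n(K, z) = 7 + K² + 4*z (n(K, z) = 7 + ((K*K + 3*z) + z) = 7 + ((K² + 3*z) + z) = 7 + (K² + 4*z) = 7 + K² + 4*z)
F = -1/13 (F = 1/(-4 + (7 + (-2)² + 4*(-5))) = 1/(-4 + (7 + 4 - 20)) = 1/(-4 - 9) = 1/(-13) = -1/13 ≈ -0.076923)
V(f) = -3*f²
(F + V(-3))*(-13469) = (-1/13 - 3*(-3)²)*(-13469) = (-1/13 - 3*9)*(-13469) = (-1/13 - 27)*(-13469) = -352/13*(-13469) = 4741088/13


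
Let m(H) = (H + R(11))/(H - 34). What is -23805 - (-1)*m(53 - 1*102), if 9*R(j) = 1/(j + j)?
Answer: -391201669/16434 ≈ -23804.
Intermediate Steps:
R(j) = 1/(18*j) (R(j) = 1/(9*(j + j)) = 1/(9*((2*j))) = (1/(2*j))/9 = 1/(18*j))
m(H) = (1/198 + H)/(-34 + H) (m(H) = (H + (1/18)/11)/(H - 34) = (H + (1/18)*(1/11))/(-34 + H) = (H + 1/198)/(-34 + H) = (1/198 + H)/(-34 + H))
-23805 - (-1)*m(53 - 1*102) = -23805 - (-1)*(1/198 + (53 - 1*102))/(-34 + (53 - 1*102)) = -23805 - (-1)*(1/198 + (53 - 102))/(-34 + (53 - 102)) = -23805 - (-1)*(1/198 - 49)/(-34 - 49) = -23805 - (-1)*-9701/198/(-83) = -23805 - (-1)*(-1/83*(-9701/198)) = -23805 - (-1)*9701/16434 = -23805 - 1*(-9701/16434) = -23805 + 9701/16434 = -391201669/16434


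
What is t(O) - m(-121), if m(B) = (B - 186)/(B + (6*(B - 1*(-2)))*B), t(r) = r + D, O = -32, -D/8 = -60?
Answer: 38650611/86273 ≈ 448.00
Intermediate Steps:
D = 480 (D = -8*(-60) = 480)
t(r) = 480 + r (t(r) = r + 480 = 480 + r)
m(B) = (-186 + B)/(B + B*(12 + 6*B)) (m(B) = (-186 + B)/(B + (6*(B + 2))*B) = (-186 + B)/(B + (6*(2 + B))*B) = (-186 + B)/(B + (12 + 6*B)*B) = (-186 + B)/(B + B*(12 + 6*B)))
t(O) - m(-121) = (480 - 32) - (-186 - 121)/((-121)*(13 + 6*(-121))) = 448 - (-1)*(-307)/(121*(13 - 726)) = 448 - (-1)*(-307)/(121*(-713)) = 448 - (-1)*(-1)*(-307)/(121*713) = 448 - 1*(-307/86273) = 448 + 307/86273 = 38650611/86273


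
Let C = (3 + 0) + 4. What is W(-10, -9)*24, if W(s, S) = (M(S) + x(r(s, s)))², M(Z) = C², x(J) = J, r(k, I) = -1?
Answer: 55296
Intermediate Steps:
C = 7 (C = 3 + 4 = 7)
M(Z) = 49 (M(Z) = 7² = 49)
W(s, S) = 2304 (W(s, S) = (49 - 1)² = 48² = 2304)
W(-10, -9)*24 = 2304*24 = 55296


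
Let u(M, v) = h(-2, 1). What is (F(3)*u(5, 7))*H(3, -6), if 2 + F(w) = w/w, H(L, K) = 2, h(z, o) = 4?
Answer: -8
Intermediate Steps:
u(M, v) = 4
F(w) = -1 (F(w) = -2 + w/w = -2 + 1 = -1)
(F(3)*u(5, 7))*H(3, -6) = -1*4*2 = -4*2 = -8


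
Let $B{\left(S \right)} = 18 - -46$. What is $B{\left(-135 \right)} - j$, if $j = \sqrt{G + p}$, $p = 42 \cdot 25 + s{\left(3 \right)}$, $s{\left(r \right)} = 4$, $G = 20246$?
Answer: $64 - 10 \sqrt{213} \approx -81.945$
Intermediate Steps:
$B{\left(S \right)} = 64$ ($B{\left(S \right)} = 18 + 46 = 64$)
$p = 1054$ ($p = 42 \cdot 25 + 4 = 1050 + 4 = 1054$)
$j = 10 \sqrt{213}$ ($j = \sqrt{20246 + 1054} = \sqrt{21300} = 10 \sqrt{213} \approx 145.95$)
$B{\left(-135 \right)} - j = 64 - 10 \sqrt{213}$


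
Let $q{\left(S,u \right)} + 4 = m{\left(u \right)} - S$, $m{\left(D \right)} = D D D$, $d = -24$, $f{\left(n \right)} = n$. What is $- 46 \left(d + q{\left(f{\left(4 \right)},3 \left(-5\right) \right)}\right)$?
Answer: $156722$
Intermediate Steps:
$m{\left(D \right)} = D^{3}$ ($m{\left(D \right)} = D^{2} D = D^{3}$)
$q{\left(S,u \right)} = -4 + u^{3} - S$ ($q{\left(S,u \right)} = -4 - \left(S - u^{3}\right) = -4 + u^{3} - S$)
$- 46 \left(d + q{\left(f{\left(4 \right)},3 \left(-5\right) \right)}\right) = - 46 \left(-24 - \left(8 + 3375\right)\right) = - 46 \left(-24 - 3383\right) = \left(-46\right) \left(-3407\right) = 156722$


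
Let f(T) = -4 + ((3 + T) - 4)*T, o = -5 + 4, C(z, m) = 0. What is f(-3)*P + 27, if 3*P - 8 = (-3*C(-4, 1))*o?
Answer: 145/3 ≈ 48.333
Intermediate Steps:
o = -1
f(T) = -4 + T*(-1 + T) (f(T) = -4 + (-1 + T)*T = -4 + T*(-1 + T))
P = 8/3 (P = 8/3 + (-3*0*(-1))/3 = 8/3 + (0*(-1))/3 = 8/3 + (⅓)*0 = 8/3 + 0 = 8/3 ≈ 2.6667)
f(-3)*P + 27 = (-4 + (-3)² - 1*(-3))*(8/3) + 27 = (-4 + 9 + 3)*(8/3) + 27 = 8*(8/3) + 27 = 64/3 + 27 = 145/3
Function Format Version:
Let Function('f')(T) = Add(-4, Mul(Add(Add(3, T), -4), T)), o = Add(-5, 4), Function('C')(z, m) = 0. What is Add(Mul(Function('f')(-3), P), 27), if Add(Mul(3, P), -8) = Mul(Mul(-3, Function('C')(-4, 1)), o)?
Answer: Rational(145, 3) ≈ 48.333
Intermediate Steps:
o = -1
Function('f')(T) = Add(-4, Mul(T, Add(-1, T))) (Function('f')(T) = Add(-4, Mul(Add(-1, T), T)) = Add(-4, Mul(T, Add(-1, T))))
P = Rational(8, 3) (P = Add(Rational(8, 3), Mul(Rational(1, 3), Mul(Mul(-3, 0), -1))) = Add(Rational(8, 3), Mul(Rational(1, 3), Mul(0, -1))) = Add(Rational(8, 3), Mul(Rational(1, 3), 0)) = Add(Rational(8, 3), 0) = Rational(8, 3) ≈ 2.6667)
Add(Mul(Function('f')(-3), P), 27) = Add(Mul(Add(-4, Pow(-3, 2), Mul(-1, -3)), Rational(8, 3)), 27) = Add(Mul(Add(-4, 9, 3), Rational(8, 3)), 27) = Add(Mul(8, Rational(8, 3)), 27) = Add(Rational(64, 3), 27) = Rational(145, 3)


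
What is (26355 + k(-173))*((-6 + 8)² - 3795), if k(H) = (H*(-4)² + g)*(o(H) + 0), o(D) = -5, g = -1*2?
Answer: -152417155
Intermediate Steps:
g = -2
k(H) = 10 - 80*H (k(H) = (H*(-4)² - 2)*(-5 + 0) = (H*16 - 2)*(-5) = (16*H - 2)*(-5) = (-2 + 16*H)*(-5) = 10 - 80*H)
(26355 + k(-173))*((-6 + 8)² - 3795) = (26355 + (10 - 80*(-173)))*((-6 + 8)² - 3795) = (26355 + (10 + 13840))*(2² - 3795) = (26355 + 13850)*(4 - 3795) = 40205*(-3791) = -152417155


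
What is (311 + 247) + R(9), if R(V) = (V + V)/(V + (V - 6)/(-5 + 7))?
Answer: 3918/7 ≈ 559.71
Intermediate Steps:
R(V) = 2*V/(-3 + 3*V/2) (R(V) = (2*V)/(V + (-6 + V)/2) = (2*V)/(V + (-6 + V)*(½)) = (2*V)/(V + (-3 + V/2)) = (2*V)/(-3 + 3*V/2) = 2*V/(-3 + 3*V/2))
(311 + 247) + R(9) = (311 + 247) + (4/3)*9/(-2 + 9) = 558 + (4/3)*9/7 = 558 + (4/3)*9*(⅐) = 558 + 12/7 = 3918/7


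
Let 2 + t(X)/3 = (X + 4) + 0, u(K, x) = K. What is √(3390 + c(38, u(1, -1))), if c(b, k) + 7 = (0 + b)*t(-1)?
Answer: √3497 ≈ 59.135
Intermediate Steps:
t(X) = 6 + 3*X (t(X) = -6 + 3*((X + 4) + 0) = -6 + 3*((4 + X) + 0) = -6 + 3*(4 + X) = -6 + (12 + 3*X) = 6 + 3*X)
c(b, k) = -7 + 3*b (c(b, k) = -7 + (0 + b)*(6 + 3*(-1)) = -7 + b*(6 - 3) = -7 + b*3 = -7 + 3*b)
√(3390 + c(38, u(1, -1))) = √(3390 + (-7 + 3*38)) = √(3390 + (-7 + 114)) = √(3390 + 107) = √3497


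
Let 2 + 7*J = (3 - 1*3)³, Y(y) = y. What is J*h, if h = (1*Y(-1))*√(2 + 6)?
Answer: 4*√2/7 ≈ 0.80812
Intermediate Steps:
h = -2*√2 (h = (1*(-1))*√(2 + 6) = -√8 = -2*√2 ≈ -2.8284)
J = -2/7 (J = -2/7 + (3 - 1*3)³/7 = -2/7 + (3 - 3)³/7 = -2/7 + (⅐)*0³ = -2/7 + (⅐)*0 = -2/7 + 0 = -2/7 ≈ -0.28571)
J*h = -(-4)*√2/7 = 4*√2/7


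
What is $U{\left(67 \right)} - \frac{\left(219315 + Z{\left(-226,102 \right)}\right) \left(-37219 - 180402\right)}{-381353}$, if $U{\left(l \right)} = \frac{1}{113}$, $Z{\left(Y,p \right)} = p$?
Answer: $- \frac{5395721024788}{43092889} \approx -1.2521 \cdot 10^{5}$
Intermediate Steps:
$U{\left(l \right)} = \frac{1}{113}$
$U{\left(67 \right)} - \frac{\left(219315 + Z{\left(-226,102 \right)}\right) \left(-37219 - 180402\right)}{-381353} = \frac{1}{113} - \frac{\left(219315 + 102\right) \left(-37219 - 180402\right)}{-381353} = \frac{1}{113} - 219417 \left(-217621\right) \left(- \frac{1}{381353}\right) = \frac{1}{113} - \left(-47749746957\right) \left(- \frac{1}{381353}\right) = \frac{1}{113} - \frac{47749746957}{381353} = - \frac{5395721024788}{43092889}$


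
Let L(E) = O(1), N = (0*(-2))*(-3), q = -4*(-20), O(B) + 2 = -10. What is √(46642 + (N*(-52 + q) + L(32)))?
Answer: √46630 ≈ 215.94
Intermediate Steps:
O(B) = -12 (O(B) = -2 - 10 = -12)
q = 80
N = 0 (N = 0*(-3) = 0)
L(E) = -12
√(46642 + (N*(-52 + q) + L(32))) = √(46642 + (0*(-52 + 80) - 12)) = √(46642 + (0*28 - 12)) = √(46642 + (0 - 12)) = √(46642 - 12) = √46630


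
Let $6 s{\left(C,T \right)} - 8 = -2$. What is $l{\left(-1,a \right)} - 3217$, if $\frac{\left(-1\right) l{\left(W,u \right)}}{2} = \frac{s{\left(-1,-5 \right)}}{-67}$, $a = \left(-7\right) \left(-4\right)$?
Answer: $- \frac{215537}{67} \approx -3217.0$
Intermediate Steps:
$s{\left(C,T \right)} = 1$ ($s{\left(C,T \right)} = \frac{4}{3} + \frac{1}{6} \left(-2\right) = \frac{4}{3} - \frac{1}{3} = 1$)
$a = 28$
$l{\left(W,u \right)} = \frac{2}{67}$ ($l{\left(W,u \right)} = - 2 \cdot 1 \frac{1}{-67} = - 2 \cdot 1 \left(- \frac{1}{67}\right) = \left(-2\right) \left(- \frac{1}{67}\right) = \frac{2}{67}$)
$l{\left(-1,a \right)} - 3217 = \frac{2}{67} - 3217 = - \frac{215537}{67}$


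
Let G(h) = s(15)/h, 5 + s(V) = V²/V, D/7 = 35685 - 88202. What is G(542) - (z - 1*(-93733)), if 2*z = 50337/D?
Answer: -2668033696931/28464214 ≈ -93733.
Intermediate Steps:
D = -367619 (D = 7*(35685 - 88202) = 7*(-52517) = -367619)
z = -7191/105034 (z = (50337/(-367619))/2 = (50337*(-1/367619))/2 = (½)*(-7191/52517) = -7191/105034 ≈ -0.068464)
s(V) = -5 + V (s(V) = -5 + V²/V = -5 + V)
G(h) = 10/h (G(h) = (-5 + 15)/h = 10/h)
G(542) - (z - 1*(-93733)) = 10/542 - (-7191/105034 - 1*(-93733)) = 10*(1/542) - (-7191/105034 + 93733) = 5/271 - 1*9845144731/105034 = 5/271 - 9845144731/105034 = -2668033696931/28464214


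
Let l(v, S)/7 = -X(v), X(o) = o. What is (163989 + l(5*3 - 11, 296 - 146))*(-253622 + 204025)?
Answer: -8131973717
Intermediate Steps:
l(v, S) = -7*v (l(v, S) = 7*(-v) = -7*v)
(163989 + l(5*3 - 11, 296 - 146))*(-253622 + 204025) = (163989 - 7*(5*3 - 11))*(-253622 + 204025) = (163989 - 7*(15 - 11))*(-49597) = (163989 - 7*4)*(-49597) = (163989 - 28)*(-49597) = 163961*(-49597) = -8131973717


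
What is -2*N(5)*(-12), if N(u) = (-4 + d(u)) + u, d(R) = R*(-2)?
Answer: -216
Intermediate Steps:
d(R) = -2*R
N(u) = -4 - u (N(u) = (-4 - 2*u) + u = -4 - u)
-2*N(5)*(-12) = -2*(-4 - 1*5)*(-12) = -2*(-4 - 5)*(-12) = -2*(-9)*(-12) = 18*(-12) = -216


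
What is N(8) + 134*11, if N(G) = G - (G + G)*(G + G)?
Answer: 1226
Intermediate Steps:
N(G) = G - 4*G**2 (N(G) = G - 2*G*2*G = G - 4*G**2)
N(8) + 134*11 = 8*(1 - 4*8) + 134*11 = 8*(1 - 32) + 1474 = 8*(-31) + 1474 = -248 + 1474 = 1226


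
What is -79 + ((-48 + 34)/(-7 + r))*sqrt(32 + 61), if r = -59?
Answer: -79 + 7*sqrt(93)/33 ≈ -76.954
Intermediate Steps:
-79 + ((-48 + 34)/(-7 + r))*sqrt(32 + 61) = -79 + ((-48 + 34)/(-7 - 59))*sqrt(32 + 61) = -79 + (-14/(-66))*sqrt(93) = -79 + (-14*(-1/66))*sqrt(93) = -79 + 7*sqrt(93)/33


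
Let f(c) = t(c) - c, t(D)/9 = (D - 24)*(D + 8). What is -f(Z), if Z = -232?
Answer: -516328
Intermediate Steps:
t(D) = 9*(-24 + D)*(8 + D) (t(D) = 9*((D - 24)*(D + 8)) = 9*((-24 + D)*(8 + D)) = 9*(-24 + D)*(8 + D))
f(c) = -1728 - 145*c + 9*c² (f(c) = (-1728 - 144*c + 9*c²) - c = -1728 - 145*c + 9*c²)
-f(Z) = -(-1728 - 145*(-232) + 9*(-232)²) = -(-1728 + 33640 + 9*53824) = -(-1728 + 33640 + 484416) = -1*516328 = -516328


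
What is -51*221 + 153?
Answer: -11118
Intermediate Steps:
-51*221 + 153 = -11271 + 153 = -11118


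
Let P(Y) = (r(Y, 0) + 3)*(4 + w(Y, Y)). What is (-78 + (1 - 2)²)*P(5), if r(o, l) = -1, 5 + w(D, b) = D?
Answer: -616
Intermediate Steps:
w(D, b) = -5 + D
P(Y) = -2 + 2*Y (P(Y) = (-1 + 3)*(4 + (-5 + Y)) = 2*(-1 + Y) = -2 + 2*Y)
(-78 + (1 - 2)²)*P(5) = (-78 + (1 - 2)²)*(-2 + 2*5) = (-78 + (-1)²)*(-2 + 10) = (-78 + 1)*8 = -77*8 = -616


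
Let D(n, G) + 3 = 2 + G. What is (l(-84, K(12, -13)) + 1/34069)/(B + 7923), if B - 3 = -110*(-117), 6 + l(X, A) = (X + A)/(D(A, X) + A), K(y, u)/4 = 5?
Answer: -3702143/15350810020 ≈ -0.00024117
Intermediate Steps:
D(n, G) = -1 + G (D(n, G) = -3 + (2 + G) = -1 + G)
K(y, u) = 20 (K(y, u) = 4*5 = 20)
l(X, A) = -6 + (A + X)/(-1 + A + X) (l(X, A) = -6 + (X + A)/((-1 + X) + A) = -6 + (A + X)/(-1 + A + X))
B = 12873 (B = 3 - 110*(-117) = 3 + 12870 = 12873)
(l(-84, K(12, -13)) + 1/34069)/(B + 7923) = ((6 - 5*20 - 5*(-84))/(-1 + 20 - 84) + 1/34069)/(12873 + 7923) = ((6 - 100 + 420)/(-65) + 1/34069)/20796 = (-1/65*326 + 1/34069)*(1/20796) = (-326/65 + 1/34069)*(1/20796) = -11106429/2214485*1/20796 = -3702143/15350810020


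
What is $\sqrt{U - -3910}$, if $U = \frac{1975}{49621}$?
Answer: $\frac{\sqrt{9627470637785}}{49621} \approx 62.53$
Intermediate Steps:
$U = \frac{1975}{49621}$ ($U = 1975 \cdot \frac{1}{49621} = \frac{1975}{49621} \approx 0.039802$)
$\sqrt{U - -3910} = \sqrt{\frac{1975}{49621} - -3910} = \sqrt{\frac{1975}{49621} + 3910} = \sqrt{\frac{194020085}{49621}} = \frac{\sqrt{9627470637785}}{49621}$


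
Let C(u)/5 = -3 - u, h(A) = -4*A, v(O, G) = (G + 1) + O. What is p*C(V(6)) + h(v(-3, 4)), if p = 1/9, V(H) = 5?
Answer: -112/9 ≈ -12.444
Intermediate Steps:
v(O, G) = 1 + G + O (v(O, G) = (1 + G) + O = 1 + G + O)
C(u) = -15 - 5*u (C(u) = 5*(-3 - u) = -15 - 5*u)
p = ⅑ ≈ 0.11111
p*C(V(6)) + h(v(-3, 4)) = (-15 - 5*5)/9 - 4*(1 + 4 - 3) = (-15 - 25)/9 - 4*2 = (⅑)*(-40) - 8 = -40/9 - 8 = -112/9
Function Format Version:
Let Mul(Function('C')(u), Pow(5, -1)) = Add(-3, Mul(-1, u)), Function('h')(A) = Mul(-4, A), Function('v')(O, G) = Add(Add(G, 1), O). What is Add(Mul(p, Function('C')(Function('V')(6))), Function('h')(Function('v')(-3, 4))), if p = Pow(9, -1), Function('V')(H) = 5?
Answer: Rational(-112, 9) ≈ -12.444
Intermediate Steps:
Function('v')(O, G) = Add(1, G, O) (Function('v')(O, G) = Add(Add(1, G), O) = Add(1, G, O))
Function('C')(u) = Add(-15, Mul(-5, u)) (Function('C')(u) = Mul(5, Add(-3, Mul(-1, u))) = Add(-15, Mul(-5, u)))
p = Rational(1, 9) ≈ 0.11111
Add(Mul(p, Function('C')(Function('V')(6))), Function('h')(Function('v')(-3, 4))) = Add(Mul(Rational(1, 9), Add(-15, Mul(-5, 5))), Mul(-4, Add(1, 4, -3))) = Add(Mul(Rational(1, 9), Add(-15, -25)), Mul(-4, 2)) = Add(Mul(Rational(1, 9), -40), -8) = Add(Rational(-40, 9), -8) = Rational(-112, 9)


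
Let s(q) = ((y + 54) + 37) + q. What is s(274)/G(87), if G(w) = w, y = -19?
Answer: 346/87 ≈ 3.9770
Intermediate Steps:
s(q) = 72 + q (s(q) = ((-19 + 54) + 37) + q = (35 + 37) + q = 72 + q)
s(274)/G(87) = (72 + 274)/87 = 346*(1/87) = 346/87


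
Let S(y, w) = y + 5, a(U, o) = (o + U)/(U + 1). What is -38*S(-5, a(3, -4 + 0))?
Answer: 0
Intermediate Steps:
a(U, o) = (U + o)/(1 + U)
S(y, w) = 5 + y
-38*S(-5, a(3, -4 + 0)) = -38*(5 - 5) = -38*0 = 0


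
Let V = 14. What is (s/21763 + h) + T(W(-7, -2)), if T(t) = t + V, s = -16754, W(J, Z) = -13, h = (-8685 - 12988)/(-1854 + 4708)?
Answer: -457373813/62111602 ≈ -7.3637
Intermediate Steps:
h = -21673/2854 ≈ -7.5939
T(t) = 14 + t (T(t) = t + 14 = 14 + t)
(s/21763 + h) + T(W(-7, -2)) = (-16754/21763 - 21673/2854) + (14 - 13) = (-16754*1/21763 - 21673/2854) + 1 = (-16754/21763 - 21673/2854) + 1 = -519485415/62111602 + 1 = -457373813/62111602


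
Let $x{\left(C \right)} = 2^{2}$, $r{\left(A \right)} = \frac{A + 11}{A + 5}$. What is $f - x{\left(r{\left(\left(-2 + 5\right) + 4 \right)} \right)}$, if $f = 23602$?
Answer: $23598$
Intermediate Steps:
$r{\left(A \right)} = \frac{11 + A}{5 + A}$
$x{\left(C \right)} = 4$
$f - x{\left(r{\left(\left(-2 + 5\right) + 4 \right)} \right)} = 23602 - 4 = 23598$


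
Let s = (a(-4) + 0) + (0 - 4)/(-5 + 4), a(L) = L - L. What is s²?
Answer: 16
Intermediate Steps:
a(L) = 0
s = 4 (s = (0 + 0) + (0 - 4)/(-5 + 4) = 0 - 4/(-1) = 0 - 4*(-1) = 0 + 4 = 4)
s² = 4² = 16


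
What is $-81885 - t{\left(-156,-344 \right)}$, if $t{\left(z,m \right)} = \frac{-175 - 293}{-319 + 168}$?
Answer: $- \frac{12365103}{151} \approx -81888.0$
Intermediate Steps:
$t{\left(z,m \right)} = \frac{468}{151}$ ($t{\left(z,m \right)} = - \frac{468}{-151} = \left(-468\right) \left(- \frac{1}{151}\right) = \frac{468}{151}$)
$-81885 - t{\left(-156,-344 \right)} = -81885 - \frac{468}{151} = - \frac{12365103}{151}$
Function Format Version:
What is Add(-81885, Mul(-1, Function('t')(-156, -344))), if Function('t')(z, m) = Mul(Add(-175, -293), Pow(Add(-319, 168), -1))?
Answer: Rational(-12365103, 151) ≈ -81888.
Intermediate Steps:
Function('t')(z, m) = Rational(468, 151) (Function('t')(z, m) = Mul(-468, Pow(-151, -1)) = Mul(-468, Rational(-1, 151)) = Rational(468, 151))
Add(-81885, Mul(-1, Function('t')(-156, -344))) = Add(-81885, Mul(-1, Rational(468, 151))) = Add(-81885, Rational(-468, 151)) = Rational(-12365103, 151)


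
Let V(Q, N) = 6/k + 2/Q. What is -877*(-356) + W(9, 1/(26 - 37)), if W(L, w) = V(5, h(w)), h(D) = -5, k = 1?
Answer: 1561092/5 ≈ 3.1222e+5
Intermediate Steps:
V(Q, N) = 6 + 2/Q (V(Q, N) = 6/1 + 2/Q = 6*1 + 2/Q = 6 + 2/Q)
W(L, w) = 32/5 (W(L, w) = 6 + 2/5 = 6 + 2*(⅕) = 6 + ⅖ = 32/5)
-877*(-356) + W(9, 1/(26 - 37)) = -877*(-356) + 32/5 = 312212 + 32/5 = 1561092/5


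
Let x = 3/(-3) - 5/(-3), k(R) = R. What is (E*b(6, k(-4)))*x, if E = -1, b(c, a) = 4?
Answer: -8/3 ≈ -2.6667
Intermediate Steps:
x = ⅔ (x = 3*(-⅓) - 5*(-⅓) = -1 + 5/3 = ⅔ ≈ 0.66667)
(E*b(6, k(-4)))*x = -1*4*(⅔) = -4*⅔ = -8/3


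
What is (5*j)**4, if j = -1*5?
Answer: 390625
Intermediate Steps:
j = -5
(5*j)**4 = (5*(-5))**4 = (-25)**4 = 390625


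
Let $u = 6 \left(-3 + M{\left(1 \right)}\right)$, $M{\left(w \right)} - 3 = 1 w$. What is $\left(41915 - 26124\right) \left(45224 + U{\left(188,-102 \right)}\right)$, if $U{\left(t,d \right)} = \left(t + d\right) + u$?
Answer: $715584956$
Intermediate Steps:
$M{\left(w \right)} = 3 + w$ ($M{\left(w \right)} = 3 + 1 w = 3 + w$)
$u = 6$ ($u = 6 \left(-3 + \left(3 + 1\right)\right) = 6 \left(-3 + 4\right) = 6 \cdot 1 = 6$)
$U{\left(t,d \right)} = 6 + d + t$ ($U{\left(t,d \right)} = \left(t + d\right) + 6 = \left(d + t\right) + 6 = 6 + d + t$)
$\left(41915 - 26124\right) \left(45224 + U{\left(188,-102 \right)}\right) = \left(41915 - 26124\right) \left(45224 + \left(6 - 102 + 188\right)\right) = 15791 \left(45224 + 92\right) = 15791 \cdot 45316 = 715584956$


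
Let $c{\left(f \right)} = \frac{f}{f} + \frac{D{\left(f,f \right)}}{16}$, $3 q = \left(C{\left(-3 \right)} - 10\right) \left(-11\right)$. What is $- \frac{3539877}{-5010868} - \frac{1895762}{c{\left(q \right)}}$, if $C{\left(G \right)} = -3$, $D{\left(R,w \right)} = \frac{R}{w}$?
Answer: $- \frac{151990550084747}{85184756} \approx -1.7842 \cdot 10^{6}$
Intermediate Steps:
$q = \frac{143}{3}$ ($q = \frac{\left(-3 - 10\right) \left(-11\right)}{3} = \frac{\left(-13\right) \left(-11\right)}{3} = \frac{1}{3} \cdot 143 = \frac{143}{3} \approx 47.667$)
$c{\left(f \right)} = \frac{17}{16}$ ($c{\left(f \right)} = \frac{f}{f} + \frac{f \frac{1}{f}}{16} = 1 + 1 \cdot \frac{1}{16} = 1 + \frac{1}{16} = \frac{17}{16}$)
$- \frac{3539877}{-5010868} - \frac{1895762}{c{\left(q \right)}} = - \frac{3539877}{-5010868} - \frac{1895762}{\frac{17}{16}} = \left(-3539877\right) \left(- \frac{1}{5010868}\right) - \frac{30332192}{17} = \frac{3539877}{5010868} - \frac{30332192}{17} = - \frac{151990550084747}{85184756}$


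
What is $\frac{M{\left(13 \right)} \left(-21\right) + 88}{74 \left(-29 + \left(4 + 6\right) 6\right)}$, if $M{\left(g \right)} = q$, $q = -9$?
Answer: $\frac{277}{2294} \approx 0.12075$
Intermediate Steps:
$M{\left(g \right)} = -9$
$\frac{M{\left(13 \right)} \left(-21\right) + 88}{74 \left(-29 + \left(4 + 6\right) 6\right)} = \frac{\left(-9\right) \left(-21\right) + 88}{74 \left(-29 + \left(4 + 6\right) 6\right)} = \frac{189 + 88}{74 \left(-29 + 10 \cdot 6\right)} = \frac{277}{74 \left(-29 + 60\right)} = \frac{277}{74 \cdot 31} = \frac{277}{2294}$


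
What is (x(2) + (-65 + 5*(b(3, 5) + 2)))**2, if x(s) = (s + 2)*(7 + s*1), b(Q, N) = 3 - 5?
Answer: 841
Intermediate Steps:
b(Q, N) = -2
x(s) = (2 + s)*(7 + s)
(x(2) + (-65 + 5*(b(3, 5) + 2)))**2 = ((14 + 2**2 + 9*2) + (-65 + 5*(-2 + 2)))**2 = ((14 + 4 + 18) + (-65 + 5*0))**2 = (36 + (-65 + 0))**2 = (36 - 65)**2 = (-29)**2 = 841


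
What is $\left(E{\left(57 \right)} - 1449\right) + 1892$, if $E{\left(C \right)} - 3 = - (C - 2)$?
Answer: $391$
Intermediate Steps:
$E{\left(C \right)} = 5 - C$ ($E{\left(C \right)} = 3 - \left(C - 2\right) = 3 - \left(-2 + C\right) = 5 - C$)
$\left(E{\left(57 \right)} - 1449\right) + 1892 = \left(\left(5 - 57\right) - 1449\right) + 1892 = \left(-52 - 1449\right) + 1892 = -1501 + 1892 = 391$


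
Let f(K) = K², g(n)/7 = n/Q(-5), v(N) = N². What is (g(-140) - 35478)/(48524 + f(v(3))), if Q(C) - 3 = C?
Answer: -34988/48605 ≈ -0.71984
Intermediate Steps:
Q(C) = 3 + C
g(n) = -7*n/2 (g(n) = 7*(n/(3 - 5)) = 7*(n/(-2)) = 7*(n*(-½)) = 7*(-n/2) = -7*n/2)
(g(-140) - 35478)/(48524 + f(v(3))) = (-7/2*(-140) - 35478)/(48524 + (3²)²) = (490 - 35478)/(48524 + 9²) = -34988/(48524 + 81) = -34988/48605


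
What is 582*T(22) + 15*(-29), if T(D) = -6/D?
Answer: -6531/11 ≈ -593.73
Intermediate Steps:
582*T(22) + 15*(-29) = 582*(-6/22) + 15*(-29) = 582*(-6*1/22) - 435 = 582*(-3/11) - 435 = -1746/11 - 435 = -6531/11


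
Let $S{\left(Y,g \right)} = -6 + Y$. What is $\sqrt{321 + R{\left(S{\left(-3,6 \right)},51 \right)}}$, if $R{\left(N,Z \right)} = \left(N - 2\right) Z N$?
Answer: $\sqrt{5370} \approx 73.28$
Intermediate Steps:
$R{\left(N,Z \right)} = N Z \left(-2 + N\right)$ ($R{\left(N,Z \right)} = \left(-2 + N\right) N Z = N Z \left(-2 + N\right)$)
$\sqrt{321 + R{\left(S{\left(-3,6 \right)},51 \right)}} = \sqrt{321 + \left(-6 - 3\right) 51 \left(-2 - 9\right)} = \sqrt{321 - 459 \left(-2 - 9\right)} = \sqrt{321 - 459 \left(-11\right)} = \sqrt{321 + 5049} = \sqrt{5370}$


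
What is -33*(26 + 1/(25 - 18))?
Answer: -6039/7 ≈ -862.71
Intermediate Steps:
-33*(26 + 1/(25 - 18)) = -33*(26 + 1/7) = -33*(26 + ⅐) = -33*183/7 = -6039/7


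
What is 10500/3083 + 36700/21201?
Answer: 335756600/65362683 ≈ 5.1368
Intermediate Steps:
10500/3083 + 36700/21201 = 335756600/65362683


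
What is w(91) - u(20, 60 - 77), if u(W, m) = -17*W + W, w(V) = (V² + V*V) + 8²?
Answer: 16946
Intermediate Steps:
w(V) = 64 + 2*V² (w(V) = (V² + V²) + 64 = 2*V² + 64 = 64 + 2*V²)
u(W, m) = -16*W
w(91) - u(20, 60 - 77) = (64 + 2*91²) - (-16)*20 = (64 + 2*8281) - 1*(-320) = (64 + 16562) + 320 = 16626 + 320 = 16946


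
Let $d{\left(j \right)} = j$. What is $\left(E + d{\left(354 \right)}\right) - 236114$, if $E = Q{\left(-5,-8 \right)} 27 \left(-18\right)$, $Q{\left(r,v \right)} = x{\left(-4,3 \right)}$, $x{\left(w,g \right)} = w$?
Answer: $-233816$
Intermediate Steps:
$Q{\left(r,v \right)} = -4$
$E = 1944$ ($E = \left(-4\right) 27 \left(-18\right) = \left(-108\right) \left(-18\right) = 1944$)
$\left(E + d{\left(354 \right)}\right) - 236114 = \left(1944 + 354\right) - 236114 = 2298 - 236114 = -233816$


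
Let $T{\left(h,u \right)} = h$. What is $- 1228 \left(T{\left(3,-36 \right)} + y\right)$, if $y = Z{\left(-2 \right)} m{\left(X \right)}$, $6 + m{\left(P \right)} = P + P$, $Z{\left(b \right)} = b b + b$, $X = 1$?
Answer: $6140$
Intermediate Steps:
$Z{\left(b \right)} = b + b^{2}$ ($Z{\left(b \right)} = b^{2} + b = b + b^{2}$)
$m{\left(P \right)} = -6 + 2 P$ ($m{\left(P \right)} = -6 + \left(P + P\right) = -6 + 2 P$)
$y = -8$ ($y = - 2 \left(1 - 2\right) \left(-6 + 2 \cdot 1\right) = \left(-2\right) \left(-1\right) \left(-6 + 2\right) = 2 \left(-4\right) = -8$)
$- 1228 \left(T{\left(3,-36 \right)} + y\right) = - 1228 \left(3 - 8\right) = \left(-1228\right) \left(-5\right) = 6140$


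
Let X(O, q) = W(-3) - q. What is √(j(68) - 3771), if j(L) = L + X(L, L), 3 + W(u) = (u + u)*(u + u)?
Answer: I*√3738 ≈ 61.139*I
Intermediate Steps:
W(u) = -3 + 4*u² (W(u) = -3 + (u + u)*(u + u) = -3 + (2*u)*(2*u) = -3 + 4*u²)
X(O, q) = 33 - q (X(O, q) = (-3 + 4*(-3)²) - q = (-3 + 4*9) - q = (-3 + 36) - q = 33 - q)
j(L) = 33 (j(L) = L + (33 - L) = 33)
√(j(68) - 3771) = √(33 - 3771) = √(-3738) = I*√3738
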